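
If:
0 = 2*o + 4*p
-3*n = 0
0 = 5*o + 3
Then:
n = 0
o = -3/5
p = 3/10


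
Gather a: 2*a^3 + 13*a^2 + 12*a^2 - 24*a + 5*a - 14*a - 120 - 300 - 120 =2*a^3 + 25*a^2 - 33*a - 540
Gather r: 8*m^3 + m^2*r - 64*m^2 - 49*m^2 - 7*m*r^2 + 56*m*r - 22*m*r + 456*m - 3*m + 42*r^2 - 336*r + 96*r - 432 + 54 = 8*m^3 - 113*m^2 + 453*m + r^2*(42 - 7*m) + r*(m^2 + 34*m - 240) - 378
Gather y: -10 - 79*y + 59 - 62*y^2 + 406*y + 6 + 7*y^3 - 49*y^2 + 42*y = 7*y^3 - 111*y^2 + 369*y + 55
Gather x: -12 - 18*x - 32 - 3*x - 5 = -21*x - 49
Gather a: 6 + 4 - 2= 8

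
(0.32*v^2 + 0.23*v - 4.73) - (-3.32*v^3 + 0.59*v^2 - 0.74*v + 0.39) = 3.32*v^3 - 0.27*v^2 + 0.97*v - 5.12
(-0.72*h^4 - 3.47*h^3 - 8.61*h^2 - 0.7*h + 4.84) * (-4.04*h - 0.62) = 2.9088*h^5 + 14.4652*h^4 + 36.9358*h^3 + 8.1662*h^2 - 19.1196*h - 3.0008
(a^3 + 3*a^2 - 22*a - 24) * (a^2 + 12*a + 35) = a^5 + 15*a^4 + 49*a^3 - 183*a^2 - 1058*a - 840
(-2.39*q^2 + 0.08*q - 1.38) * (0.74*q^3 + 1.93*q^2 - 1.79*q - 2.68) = -1.7686*q^5 - 4.5535*q^4 + 3.4113*q^3 + 3.5986*q^2 + 2.2558*q + 3.6984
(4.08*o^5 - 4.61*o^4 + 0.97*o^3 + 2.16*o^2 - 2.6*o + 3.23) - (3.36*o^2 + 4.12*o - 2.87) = 4.08*o^5 - 4.61*o^4 + 0.97*o^3 - 1.2*o^2 - 6.72*o + 6.1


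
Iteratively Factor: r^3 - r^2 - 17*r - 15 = (r + 3)*(r^2 - 4*r - 5) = (r + 1)*(r + 3)*(r - 5)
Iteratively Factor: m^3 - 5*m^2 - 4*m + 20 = (m + 2)*(m^2 - 7*m + 10) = (m - 2)*(m + 2)*(m - 5)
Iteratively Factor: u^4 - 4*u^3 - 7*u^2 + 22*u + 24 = (u + 1)*(u^3 - 5*u^2 - 2*u + 24) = (u - 3)*(u + 1)*(u^2 - 2*u - 8) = (u - 4)*(u - 3)*(u + 1)*(u + 2)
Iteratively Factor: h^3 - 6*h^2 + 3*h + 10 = (h - 5)*(h^2 - h - 2) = (h - 5)*(h + 1)*(h - 2)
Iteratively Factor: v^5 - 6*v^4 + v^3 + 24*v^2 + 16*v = (v + 1)*(v^4 - 7*v^3 + 8*v^2 + 16*v) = (v - 4)*(v + 1)*(v^3 - 3*v^2 - 4*v) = (v - 4)^2*(v + 1)*(v^2 + v) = (v - 4)^2*(v + 1)^2*(v)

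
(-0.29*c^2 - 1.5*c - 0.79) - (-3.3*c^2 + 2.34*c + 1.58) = 3.01*c^2 - 3.84*c - 2.37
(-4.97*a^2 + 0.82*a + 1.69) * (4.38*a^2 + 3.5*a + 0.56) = -21.7686*a^4 - 13.8034*a^3 + 7.489*a^2 + 6.3742*a + 0.9464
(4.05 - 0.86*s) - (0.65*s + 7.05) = -1.51*s - 3.0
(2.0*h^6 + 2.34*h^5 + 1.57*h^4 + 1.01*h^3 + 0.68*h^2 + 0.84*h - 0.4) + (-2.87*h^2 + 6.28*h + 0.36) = 2.0*h^6 + 2.34*h^5 + 1.57*h^4 + 1.01*h^3 - 2.19*h^2 + 7.12*h - 0.04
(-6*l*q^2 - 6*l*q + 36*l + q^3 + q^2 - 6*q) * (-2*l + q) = 12*l^2*q^2 + 12*l^2*q - 72*l^2 - 8*l*q^3 - 8*l*q^2 + 48*l*q + q^4 + q^3 - 6*q^2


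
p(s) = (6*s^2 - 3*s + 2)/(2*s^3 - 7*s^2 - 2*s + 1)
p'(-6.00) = -0.04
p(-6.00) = -0.35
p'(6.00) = -0.50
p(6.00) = 1.18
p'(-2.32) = -0.26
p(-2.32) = -0.72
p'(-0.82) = -7.38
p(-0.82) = -2.68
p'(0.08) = 6.18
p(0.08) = 2.26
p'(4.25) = -9.47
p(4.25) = 4.98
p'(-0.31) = -20.55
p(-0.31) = 3.95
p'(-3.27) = -0.13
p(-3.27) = -0.55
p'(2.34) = -1.33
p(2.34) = -1.70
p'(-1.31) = -1.15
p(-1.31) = -1.26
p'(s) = (12*s - 3)/(2*s^3 - 7*s^2 - 2*s + 1) + (-6*s^2 + 14*s + 2)*(6*s^2 - 3*s + 2)/(2*s^3 - 7*s^2 - 2*s + 1)^2 = (-12*s^4 + 12*s^3 - 45*s^2 + 40*s + 1)/(4*s^6 - 28*s^5 + 41*s^4 + 32*s^3 - 10*s^2 - 4*s + 1)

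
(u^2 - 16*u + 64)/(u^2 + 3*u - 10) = (u^2 - 16*u + 64)/(u^2 + 3*u - 10)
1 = 1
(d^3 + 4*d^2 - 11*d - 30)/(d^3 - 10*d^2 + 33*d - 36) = (d^2 + 7*d + 10)/(d^2 - 7*d + 12)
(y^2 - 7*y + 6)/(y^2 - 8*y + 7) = (y - 6)/(y - 7)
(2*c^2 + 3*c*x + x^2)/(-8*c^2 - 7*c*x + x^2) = (2*c + x)/(-8*c + x)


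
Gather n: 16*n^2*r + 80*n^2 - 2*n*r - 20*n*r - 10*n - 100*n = n^2*(16*r + 80) + n*(-22*r - 110)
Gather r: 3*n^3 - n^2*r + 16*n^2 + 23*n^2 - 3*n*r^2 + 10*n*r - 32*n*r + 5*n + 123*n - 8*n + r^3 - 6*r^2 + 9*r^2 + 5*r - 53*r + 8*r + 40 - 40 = 3*n^3 + 39*n^2 + 120*n + r^3 + r^2*(3 - 3*n) + r*(-n^2 - 22*n - 40)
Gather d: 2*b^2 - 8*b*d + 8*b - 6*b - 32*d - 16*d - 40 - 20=2*b^2 + 2*b + d*(-8*b - 48) - 60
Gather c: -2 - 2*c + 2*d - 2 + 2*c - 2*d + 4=0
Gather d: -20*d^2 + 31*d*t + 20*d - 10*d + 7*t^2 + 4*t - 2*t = -20*d^2 + d*(31*t + 10) + 7*t^2 + 2*t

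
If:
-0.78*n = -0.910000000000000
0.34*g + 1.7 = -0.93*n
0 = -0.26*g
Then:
No Solution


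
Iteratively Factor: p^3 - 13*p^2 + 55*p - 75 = (p - 3)*(p^2 - 10*p + 25) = (p - 5)*(p - 3)*(p - 5)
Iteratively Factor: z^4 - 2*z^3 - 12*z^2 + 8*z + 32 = (z - 2)*(z^3 - 12*z - 16) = (z - 2)*(z + 2)*(z^2 - 2*z - 8) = (z - 4)*(z - 2)*(z + 2)*(z + 2)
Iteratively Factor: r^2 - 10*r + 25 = (r - 5)*(r - 5)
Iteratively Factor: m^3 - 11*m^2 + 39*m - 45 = (m - 3)*(m^2 - 8*m + 15) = (m - 3)^2*(m - 5)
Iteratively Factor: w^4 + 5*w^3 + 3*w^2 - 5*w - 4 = (w + 1)*(w^3 + 4*w^2 - w - 4) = (w - 1)*(w + 1)*(w^2 + 5*w + 4) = (w - 1)*(w + 1)*(w + 4)*(w + 1)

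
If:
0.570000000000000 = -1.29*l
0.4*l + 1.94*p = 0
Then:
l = -0.44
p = 0.09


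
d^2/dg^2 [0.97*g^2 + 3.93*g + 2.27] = 1.94000000000000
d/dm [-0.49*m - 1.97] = -0.490000000000000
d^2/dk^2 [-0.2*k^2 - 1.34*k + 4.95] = -0.400000000000000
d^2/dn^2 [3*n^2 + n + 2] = 6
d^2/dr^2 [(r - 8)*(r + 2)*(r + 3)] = 6*r - 6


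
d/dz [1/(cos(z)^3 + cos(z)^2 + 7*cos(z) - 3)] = (3*cos(z)^2 + 2*cos(z) + 7)*sin(z)/(cos(z)^3 + cos(z)^2 + 7*cos(z) - 3)^2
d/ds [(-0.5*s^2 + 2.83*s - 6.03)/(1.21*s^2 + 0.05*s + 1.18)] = (-3.4493*s^2 + 13.4126*s + 3.6409)/(1.4641*s^4 + 0.121*s^3 + 2.8581*s^2 + 0.118*s + 1.3924)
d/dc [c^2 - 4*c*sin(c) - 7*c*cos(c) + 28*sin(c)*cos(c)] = 7*c*sin(c) - 4*c*cos(c) + 2*c - 4*sin(c) - 7*cos(c) + 28*cos(2*c)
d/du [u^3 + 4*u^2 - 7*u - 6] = 3*u^2 + 8*u - 7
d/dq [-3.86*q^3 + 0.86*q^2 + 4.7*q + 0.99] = -11.58*q^2 + 1.72*q + 4.7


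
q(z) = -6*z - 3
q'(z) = -6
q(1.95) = -14.70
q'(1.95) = -6.00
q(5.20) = -34.20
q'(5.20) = -6.00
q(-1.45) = 5.70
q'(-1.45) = -6.00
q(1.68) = -13.08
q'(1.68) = -6.00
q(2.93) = -20.58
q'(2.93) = -6.00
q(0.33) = -4.98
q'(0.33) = -6.00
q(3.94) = -26.64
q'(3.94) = -6.00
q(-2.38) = 11.28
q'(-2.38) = -6.00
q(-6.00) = 33.00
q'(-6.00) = -6.00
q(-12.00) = 69.00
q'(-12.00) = -6.00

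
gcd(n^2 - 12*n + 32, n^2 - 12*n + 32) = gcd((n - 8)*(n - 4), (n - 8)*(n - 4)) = n^2 - 12*n + 32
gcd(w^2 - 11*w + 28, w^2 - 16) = w - 4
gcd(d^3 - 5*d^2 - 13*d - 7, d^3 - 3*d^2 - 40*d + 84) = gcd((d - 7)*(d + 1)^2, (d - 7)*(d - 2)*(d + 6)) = d - 7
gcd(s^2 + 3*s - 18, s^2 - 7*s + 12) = s - 3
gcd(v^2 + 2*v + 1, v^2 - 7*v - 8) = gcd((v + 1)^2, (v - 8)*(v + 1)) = v + 1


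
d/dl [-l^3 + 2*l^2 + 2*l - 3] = -3*l^2 + 4*l + 2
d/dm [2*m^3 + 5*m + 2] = 6*m^2 + 5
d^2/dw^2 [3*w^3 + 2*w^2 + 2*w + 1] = 18*w + 4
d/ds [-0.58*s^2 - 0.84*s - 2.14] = -1.16*s - 0.84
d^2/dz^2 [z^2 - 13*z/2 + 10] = 2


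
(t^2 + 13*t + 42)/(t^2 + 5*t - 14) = (t + 6)/(t - 2)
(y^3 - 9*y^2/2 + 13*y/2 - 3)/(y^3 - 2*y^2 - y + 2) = (y - 3/2)/(y + 1)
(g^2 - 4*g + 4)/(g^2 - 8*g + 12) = (g - 2)/(g - 6)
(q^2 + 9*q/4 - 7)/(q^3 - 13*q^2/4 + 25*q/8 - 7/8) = 2*(q + 4)/(2*q^2 - 3*q + 1)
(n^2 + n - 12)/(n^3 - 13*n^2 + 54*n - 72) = (n + 4)/(n^2 - 10*n + 24)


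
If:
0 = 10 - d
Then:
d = 10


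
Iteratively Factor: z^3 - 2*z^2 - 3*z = (z - 3)*(z^2 + z) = (z - 3)*(z + 1)*(z)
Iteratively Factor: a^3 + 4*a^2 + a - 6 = (a + 2)*(a^2 + 2*a - 3) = (a + 2)*(a + 3)*(a - 1)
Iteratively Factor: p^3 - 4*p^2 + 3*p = (p)*(p^2 - 4*p + 3) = p*(p - 3)*(p - 1)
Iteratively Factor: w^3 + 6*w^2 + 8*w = (w)*(w^2 + 6*w + 8) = w*(w + 4)*(w + 2)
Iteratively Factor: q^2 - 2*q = (q - 2)*(q)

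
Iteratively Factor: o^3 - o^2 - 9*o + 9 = (o - 3)*(o^2 + 2*o - 3) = (o - 3)*(o + 3)*(o - 1)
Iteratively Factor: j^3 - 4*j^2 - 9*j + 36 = (j - 4)*(j^2 - 9) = (j - 4)*(j - 3)*(j + 3)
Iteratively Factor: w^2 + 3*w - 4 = (w + 4)*(w - 1)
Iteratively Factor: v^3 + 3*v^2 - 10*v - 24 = (v + 2)*(v^2 + v - 12) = (v + 2)*(v + 4)*(v - 3)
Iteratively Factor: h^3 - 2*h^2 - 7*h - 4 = (h - 4)*(h^2 + 2*h + 1) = (h - 4)*(h + 1)*(h + 1)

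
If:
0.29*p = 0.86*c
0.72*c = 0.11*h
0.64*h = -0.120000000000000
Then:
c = -0.03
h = -0.19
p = -0.08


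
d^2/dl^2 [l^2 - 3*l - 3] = 2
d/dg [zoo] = 0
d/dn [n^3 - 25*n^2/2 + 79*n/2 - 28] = 3*n^2 - 25*n + 79/2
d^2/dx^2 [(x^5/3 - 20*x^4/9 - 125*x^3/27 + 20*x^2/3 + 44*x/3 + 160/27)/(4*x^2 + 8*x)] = (27*x^7 + 84*x^6 - 144*x^5 - 720*x^4 - 464*x^3 + 480*x^2 + 960*x + 640)/(54*x^3*(x^3 + 6*x^2 + 12*x + 8))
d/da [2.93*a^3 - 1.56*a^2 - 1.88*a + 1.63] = 8.79*a^2 - 3.12*a - 1.88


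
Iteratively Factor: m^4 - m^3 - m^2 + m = (m + 1)*(m^3 - 2*m^2 + m) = (m - 1)*(m + 1)*(m^2 - m) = m*(m - 1)*(m + 1)*(m - 1)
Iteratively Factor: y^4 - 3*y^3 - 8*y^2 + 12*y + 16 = (y + 2)*(y^3 - 5*y^2 + 2*y + 8) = (y - 2)*(y + 2)*(y^2 - 3*y - 4) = (y - 2)*(y + 1)*(y + 2)*(y - 4)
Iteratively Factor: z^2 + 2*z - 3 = (z - 1)*(z + 3)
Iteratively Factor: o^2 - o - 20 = (o - 5)*(o + 4)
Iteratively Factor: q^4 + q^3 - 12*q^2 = (q - 3)*(q^3 + 4*q^2) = q*(q - 3)*(q^2 + 4*q) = q^2*(q - 3)*(q + 4)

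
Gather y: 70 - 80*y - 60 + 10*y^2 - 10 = 10*y^2 - 80*y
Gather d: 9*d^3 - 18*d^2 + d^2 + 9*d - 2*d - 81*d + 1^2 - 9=9*d^3 - 17*d^2 - 74*d - 8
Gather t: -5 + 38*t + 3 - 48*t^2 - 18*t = -48*t^2 + 20*t - 2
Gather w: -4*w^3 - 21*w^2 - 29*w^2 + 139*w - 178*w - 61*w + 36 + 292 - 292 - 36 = -4*w^3 - 50*w^2 - 100*w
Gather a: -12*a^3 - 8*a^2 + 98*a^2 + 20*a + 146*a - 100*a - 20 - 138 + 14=-12*a^3 + 90*a^2 + 66*a - 144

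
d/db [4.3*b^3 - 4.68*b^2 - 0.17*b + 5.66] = 12.9*b^2 - 9.36*b - 0.17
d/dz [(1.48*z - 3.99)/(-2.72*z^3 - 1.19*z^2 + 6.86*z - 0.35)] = (8.0512*z^3 - 30.7972*z^2 - 9.4962*z + 26.8534)/(7.3984*z^6 + 6.4736*z^5 - 35.9023*z^4 - 14.4228*z^3 + 47.8926*z^2 - 4.802*z + 0.1225)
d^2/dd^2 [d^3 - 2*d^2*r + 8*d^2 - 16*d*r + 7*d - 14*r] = 6*d - 4*r + 16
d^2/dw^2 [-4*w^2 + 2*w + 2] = -8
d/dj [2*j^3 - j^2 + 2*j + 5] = 6*j^2 - 2*j + 2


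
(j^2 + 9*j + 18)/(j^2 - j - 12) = (j + 6)/(j - 4)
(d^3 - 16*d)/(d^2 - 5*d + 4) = d*(d + 4)/(d - 1)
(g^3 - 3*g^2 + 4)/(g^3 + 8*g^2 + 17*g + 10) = (g^2 - 4*g + 4)/(g^2 + 7*g + 10)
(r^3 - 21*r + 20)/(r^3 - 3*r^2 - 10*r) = (-r^3 + 21*r - 20)/(r*(-r^2 + 3*r + 10))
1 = 1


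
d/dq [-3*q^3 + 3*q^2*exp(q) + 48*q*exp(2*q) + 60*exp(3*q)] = 3*q^2*exp(q) - 9*q^2 + 96*q*exp(2*q) + 6*q*exp(q) + 180*exp(3*q) + 48*exp(2*q)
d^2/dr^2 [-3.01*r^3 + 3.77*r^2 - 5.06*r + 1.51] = 7.54 - 18.06*r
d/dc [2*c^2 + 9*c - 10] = 4*c + 9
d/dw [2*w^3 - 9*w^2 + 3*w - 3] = 6*w^2 - 18*w + 3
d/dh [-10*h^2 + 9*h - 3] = 9 - 20*h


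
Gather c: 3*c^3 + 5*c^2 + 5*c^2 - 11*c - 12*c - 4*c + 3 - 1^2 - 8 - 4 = 3*c^3 + 10*c^2 - 27*c - 10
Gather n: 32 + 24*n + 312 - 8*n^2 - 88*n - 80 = -8*n^2 - 64*n + 264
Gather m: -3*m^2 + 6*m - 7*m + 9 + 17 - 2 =-3*m^2 - m + 24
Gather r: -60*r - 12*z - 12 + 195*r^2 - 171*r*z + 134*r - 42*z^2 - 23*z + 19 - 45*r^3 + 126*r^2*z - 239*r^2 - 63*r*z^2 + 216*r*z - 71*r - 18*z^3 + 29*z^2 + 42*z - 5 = -45*r^3 + r^2*(126*z - 44) + r*(-63*z^2 + 45*z + 3) - 18*z^3 - 13*z^2 + 7*z + 2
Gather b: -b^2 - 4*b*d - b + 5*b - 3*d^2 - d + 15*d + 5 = -b^2 + b*(4 - 4*d) - 3*d^2 + 14*d + 5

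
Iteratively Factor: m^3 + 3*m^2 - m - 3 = (m - 1)*(m^2 + 4*m + 3) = (m - 1)*(m + 1)*(m + 3)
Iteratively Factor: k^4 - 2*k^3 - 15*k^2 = (k)*(k^3 - 2*k^2 - 15*k) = k*(k + 3)*(k^2 - 5*k) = k^2*(k + 3)*(k - 5)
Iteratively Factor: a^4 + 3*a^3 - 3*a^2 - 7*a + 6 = (a - 1)*(a^3 + 4*a^2 + a - 6) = (a - 1)*(a + 2)*(a^2 + 2*a - 3) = (a - 1)^2*(a + 2)*(a + 3)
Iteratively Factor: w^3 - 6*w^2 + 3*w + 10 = (w - 2)*(w^2 - 4*w - 5) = (w - 2)*(w + 1)*(w - 5)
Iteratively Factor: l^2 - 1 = (l - 1)*(l + 1)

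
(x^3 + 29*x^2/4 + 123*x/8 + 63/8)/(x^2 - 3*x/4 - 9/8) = (2*x^2 + 13*x + 21)/(2*x - 3)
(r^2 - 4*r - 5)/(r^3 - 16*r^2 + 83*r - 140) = (r + 1)/(r^2 - 11*r + 28)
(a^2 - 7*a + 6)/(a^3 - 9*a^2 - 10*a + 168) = (a - 1)/(a^2 - 3*a - 28)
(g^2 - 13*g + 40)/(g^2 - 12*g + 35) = (g - 8)/(g - 7)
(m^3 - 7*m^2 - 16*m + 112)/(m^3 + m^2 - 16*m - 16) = (m - 7)/(m + 1)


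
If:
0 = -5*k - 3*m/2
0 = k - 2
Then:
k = 2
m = -20/3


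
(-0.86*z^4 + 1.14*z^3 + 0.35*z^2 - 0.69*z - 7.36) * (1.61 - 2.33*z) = 2.0038*z^5 - 4.0408*z^4 + 1.0199*z^3 + 2.1712*z^2 + 16.0379*z - 11.8496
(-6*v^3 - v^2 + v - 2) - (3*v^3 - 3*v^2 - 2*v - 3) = -9*v^3 + 2*v^2 + 3*v + 1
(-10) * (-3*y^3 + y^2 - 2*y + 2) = 30*y^3 - 10*y^2 + 20*y - 20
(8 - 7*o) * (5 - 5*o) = 35*o^2 - 75*o + 40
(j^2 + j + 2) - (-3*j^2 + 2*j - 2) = 4*j^2 - j + 4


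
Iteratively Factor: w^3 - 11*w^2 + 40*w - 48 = (w - 4)*(w^2 - 7*w + 12) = (w - 4)*(w - 3)*(w - 4)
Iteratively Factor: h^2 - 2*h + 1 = (h - 1)*(h - 1)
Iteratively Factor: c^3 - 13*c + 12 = (c - 1)*(c^2 + c - 12) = (c - 1)*(c + 4)*(c - 3)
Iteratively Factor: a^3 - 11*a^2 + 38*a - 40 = (a - 4)*(a^2 - 7*a + 10) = (a - 4)*(a - 2)*(a - 5)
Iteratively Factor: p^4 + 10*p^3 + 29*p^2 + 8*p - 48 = (p + 4)*(p^3 + 6*p^2 + 5*p - 12) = (p - 1)*(p + 4)*(p^2 + 7*p + 12) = (p - 1)*(p + 3)*(p + 4)*(p + 4)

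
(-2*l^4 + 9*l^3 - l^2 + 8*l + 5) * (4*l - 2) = -8*l^5 + 40*l^4 - 22*l^3 + 34*l^2 + 4*l - 10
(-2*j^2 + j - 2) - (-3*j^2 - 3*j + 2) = j^2 + 4*j - 4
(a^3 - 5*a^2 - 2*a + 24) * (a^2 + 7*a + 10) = a^5 + 2*a^4 - 27*a^3 - 40*a^2 + 148*a + 240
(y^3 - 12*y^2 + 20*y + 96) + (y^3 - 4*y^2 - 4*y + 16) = 2*y^3 - 16*y^2 + 16*y + 112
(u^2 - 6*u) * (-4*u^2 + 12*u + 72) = -4*u^4 + 36*u^3 - 432*u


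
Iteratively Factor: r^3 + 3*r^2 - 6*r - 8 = (r - 2)*(r^2 + 5*r + 4) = (r - 2)*(r + 4)*(r + 1)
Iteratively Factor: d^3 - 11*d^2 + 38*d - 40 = (d - 5)*(d^2 - 6*d + 8) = (d - 5)*(d - 4)*(d - 2)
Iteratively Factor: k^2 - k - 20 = (k + 4)*(k - 5)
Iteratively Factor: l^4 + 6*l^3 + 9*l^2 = (l)*(l^3 + 6*l^2 + 9*l) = l*(l + 3)*(l^2 + 3*l) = l^2*(l + 3)*(l + 3)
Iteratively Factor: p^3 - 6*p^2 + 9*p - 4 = (p - 1)*(p^2 - 5*p + 4) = (p - 4)*(p - 1)*(p - 1)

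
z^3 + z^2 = z^2*(z + 1)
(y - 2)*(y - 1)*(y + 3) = y^3 - 7*y + 6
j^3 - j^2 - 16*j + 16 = (j - 4)*(j - 1)*(j + 4)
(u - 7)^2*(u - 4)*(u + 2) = u^4 - 16*u^3 + 69*u^2 + 14*u - 392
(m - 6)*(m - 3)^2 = m^3 - 12*m^2 + 45*m - 54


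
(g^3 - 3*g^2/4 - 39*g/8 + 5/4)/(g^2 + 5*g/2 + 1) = (8*g^2 - 22*g + 5)/(4*(2*g + 1))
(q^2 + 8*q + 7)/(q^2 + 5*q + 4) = (q + 7)/(q + 4)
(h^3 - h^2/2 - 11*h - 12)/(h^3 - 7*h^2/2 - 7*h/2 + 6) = (h + 2)/(h - 1)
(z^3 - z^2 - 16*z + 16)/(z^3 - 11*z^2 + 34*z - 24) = (z + 4)/(z - 6)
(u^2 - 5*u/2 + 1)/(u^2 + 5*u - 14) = (u - 1/2)/(u + 7)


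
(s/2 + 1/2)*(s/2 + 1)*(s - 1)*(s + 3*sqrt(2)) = s^4/4 + s^3/2 + 3*sqrt(2)*s^3/4 - s^2/4 + 3*sqrt(2)*s^2/2 - 3*sqrt(2)*s/4 - s/2 - 3*sqrt(2)/2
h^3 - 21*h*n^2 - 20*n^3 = (h - 5*n)*(h + n)*(h + 4*n)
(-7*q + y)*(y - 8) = -7*q*y + 56*q + y^2 - 8*y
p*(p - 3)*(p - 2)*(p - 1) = p^4 - 6*p^3 + 11*p^2 - 6*p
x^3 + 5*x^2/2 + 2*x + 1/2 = (x + 1/2)*(x + 1)^2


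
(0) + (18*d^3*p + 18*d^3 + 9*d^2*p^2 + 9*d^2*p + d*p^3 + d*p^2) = 18*d^3*p + 18*d^3 + 9*d^2*p^2 + 9*d^2*p + d*p^3 + d*p^2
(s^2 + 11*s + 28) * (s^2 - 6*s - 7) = s^4 + 5*s^3 - 45*s^2 - 245*s - 196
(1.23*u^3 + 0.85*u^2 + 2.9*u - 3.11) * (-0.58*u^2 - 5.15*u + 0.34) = -0.7134*u^5 - 6.8275*u^4 - 5.6413*u^3 - 12.8422*u^2 + 17.0025*u - 1.0574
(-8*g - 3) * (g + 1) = -8*g^2 - 11*g - 3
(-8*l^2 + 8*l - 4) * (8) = -64*l^2 + 64*l - 32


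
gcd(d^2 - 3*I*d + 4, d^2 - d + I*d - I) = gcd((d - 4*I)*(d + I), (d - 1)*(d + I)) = d + I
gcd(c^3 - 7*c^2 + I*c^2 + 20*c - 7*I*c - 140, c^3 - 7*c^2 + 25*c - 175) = c^2 + c*(-7 + 5*I) - 35*I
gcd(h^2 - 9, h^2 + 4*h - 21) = h - 3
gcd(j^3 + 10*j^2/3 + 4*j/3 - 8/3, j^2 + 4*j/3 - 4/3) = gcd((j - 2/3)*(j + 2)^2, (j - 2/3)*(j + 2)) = j^2 + 4*j/3 - 4/3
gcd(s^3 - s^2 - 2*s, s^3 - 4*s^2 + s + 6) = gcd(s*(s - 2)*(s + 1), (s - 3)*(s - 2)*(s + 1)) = s^2 - s - 2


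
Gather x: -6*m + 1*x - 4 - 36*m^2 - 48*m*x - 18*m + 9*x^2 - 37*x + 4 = -36*m^2 - 24*m + 9*x^2 + x*(-48*m - 36)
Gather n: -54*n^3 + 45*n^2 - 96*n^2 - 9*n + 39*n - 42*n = -54*n^3 - 51*n^2 - 12*n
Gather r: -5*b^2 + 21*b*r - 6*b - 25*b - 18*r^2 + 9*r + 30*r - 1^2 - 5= -5*b^2 - 31*b - 18*r^2 + r*(21*b + 39) - 6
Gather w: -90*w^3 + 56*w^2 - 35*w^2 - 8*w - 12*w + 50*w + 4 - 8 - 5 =-90*w^3 + 21*w^2 + 30*w - 9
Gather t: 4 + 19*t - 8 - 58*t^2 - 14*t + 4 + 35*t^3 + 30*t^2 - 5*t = 35*t^3 - 28*t^2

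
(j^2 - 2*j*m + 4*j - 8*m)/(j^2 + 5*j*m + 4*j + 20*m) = (j - 2*m)/(j + 5*m)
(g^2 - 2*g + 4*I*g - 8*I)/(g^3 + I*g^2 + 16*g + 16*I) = (g - 2)/(g^2 - 3*I*g + 4)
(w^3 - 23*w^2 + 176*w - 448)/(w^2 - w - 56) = (w^2 - 15*w + 56)/(w + 7)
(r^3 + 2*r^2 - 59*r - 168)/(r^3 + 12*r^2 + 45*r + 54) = (r^2 - r - 56)/(r^2 + 9*r + 18)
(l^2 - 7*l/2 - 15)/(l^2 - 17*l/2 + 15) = (2*l + 5)/(2*l - 5)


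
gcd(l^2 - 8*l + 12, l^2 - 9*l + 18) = l - 6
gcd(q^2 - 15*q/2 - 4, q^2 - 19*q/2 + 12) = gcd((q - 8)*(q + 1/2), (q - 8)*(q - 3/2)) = q - 8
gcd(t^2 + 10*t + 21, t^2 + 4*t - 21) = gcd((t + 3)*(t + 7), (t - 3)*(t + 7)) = t + 7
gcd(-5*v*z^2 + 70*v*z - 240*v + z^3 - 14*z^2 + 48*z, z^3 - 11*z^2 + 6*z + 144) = z^2 - 14*z + 48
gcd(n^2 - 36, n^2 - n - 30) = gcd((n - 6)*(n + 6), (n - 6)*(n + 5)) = n - 6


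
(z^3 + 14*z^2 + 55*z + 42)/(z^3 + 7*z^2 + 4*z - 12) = (z^2 + 8*z + 7)/(z^2 + z - 2)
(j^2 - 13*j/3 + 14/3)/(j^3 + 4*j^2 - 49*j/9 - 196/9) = 3*(j - 2)/(3*j^2 + 19*j + 28)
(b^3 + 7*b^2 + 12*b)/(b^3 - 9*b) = (b + 4)/(b - 3)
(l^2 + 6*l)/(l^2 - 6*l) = (l + 6)/(l - 6)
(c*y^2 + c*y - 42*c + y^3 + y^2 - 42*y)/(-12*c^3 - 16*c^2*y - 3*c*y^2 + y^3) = (y^2 + y - 42)/(-12*c^2 - 4*c*y + y^2)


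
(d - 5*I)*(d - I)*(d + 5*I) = d^3 - I*d^2 + 25*d - 25*I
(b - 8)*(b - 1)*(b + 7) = b^3 - 2*b^2 - 55*b + 56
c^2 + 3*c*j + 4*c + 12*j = (c + 4)*(c + 3*j)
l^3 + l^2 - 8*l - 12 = (l - 3)*(l + 2)^2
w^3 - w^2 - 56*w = w*(w - 8)*(w + 7)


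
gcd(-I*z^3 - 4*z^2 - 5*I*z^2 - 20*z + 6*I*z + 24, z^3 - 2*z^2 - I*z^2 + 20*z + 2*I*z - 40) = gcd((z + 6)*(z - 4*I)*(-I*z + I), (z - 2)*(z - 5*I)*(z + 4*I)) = 1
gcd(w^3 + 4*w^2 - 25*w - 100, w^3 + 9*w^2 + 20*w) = w^2 + 9*w + 20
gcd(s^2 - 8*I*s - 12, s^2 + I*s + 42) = s - 6*I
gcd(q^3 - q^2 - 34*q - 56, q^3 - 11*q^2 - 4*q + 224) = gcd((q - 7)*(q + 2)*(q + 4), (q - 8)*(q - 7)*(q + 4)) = q^2 - 3*q - 28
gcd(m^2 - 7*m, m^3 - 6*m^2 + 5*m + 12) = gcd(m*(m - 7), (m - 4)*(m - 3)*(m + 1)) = 1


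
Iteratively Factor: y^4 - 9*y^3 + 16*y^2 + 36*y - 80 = (y - 5)*(y^3 - 4*y^2 - 4*y + 16) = (y - 5)*(y - 4)*(y^2 - 4) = (y - 5)*(y - 4)*(y + 2)*(y - 2)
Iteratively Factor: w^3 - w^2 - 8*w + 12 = (w - 2)*(w^2 + w - 6) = (w - 2)*(w + 3)*(w - 2)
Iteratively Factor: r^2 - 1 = (r - 1)*(r + 1)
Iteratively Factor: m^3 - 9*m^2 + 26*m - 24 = (m - 4)*(m^2 - 5*m + 6) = (m - 4)*(m - 2)*(m - 3)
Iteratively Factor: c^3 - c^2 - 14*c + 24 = (c - 3)*(c^2 + 2*c - 8) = (c - 3)*(c - 2)*(c + 4)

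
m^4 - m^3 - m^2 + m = m*(m - 1)^2*(m + 1)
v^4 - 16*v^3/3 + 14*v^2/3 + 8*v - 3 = (v - 3)^2*(v - 1/3)*(v + 1)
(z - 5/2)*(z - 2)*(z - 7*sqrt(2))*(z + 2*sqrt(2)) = z^4 - 5*sqrt(2)*z^3 - 9*z^3/2 - 23*z^2 + 45*sqrt(2)*z^2/2 - 25*sqrt(2)*z + 126*z - 140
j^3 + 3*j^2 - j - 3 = (j - 1)*(j + 1)*(j + 3)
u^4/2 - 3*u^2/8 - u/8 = u*(u/2 + 1/4)*(u - 1)*(u + 1/2)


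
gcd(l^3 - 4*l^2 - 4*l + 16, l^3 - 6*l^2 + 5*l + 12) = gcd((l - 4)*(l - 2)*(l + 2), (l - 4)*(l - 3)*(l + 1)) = l - 4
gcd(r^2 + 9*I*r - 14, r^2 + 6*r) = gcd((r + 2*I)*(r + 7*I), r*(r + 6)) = 1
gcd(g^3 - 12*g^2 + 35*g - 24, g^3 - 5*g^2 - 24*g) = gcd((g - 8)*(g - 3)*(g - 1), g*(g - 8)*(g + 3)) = g - 8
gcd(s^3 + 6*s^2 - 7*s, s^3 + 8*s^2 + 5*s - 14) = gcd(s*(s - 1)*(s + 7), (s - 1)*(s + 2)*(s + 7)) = s^2 + 6*s - 7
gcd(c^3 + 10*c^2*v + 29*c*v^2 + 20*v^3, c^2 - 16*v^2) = c + 4*v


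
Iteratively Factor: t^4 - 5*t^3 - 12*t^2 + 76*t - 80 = (t - 5)*(t^3 - 12*t + 16) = (t - 5)*(t - 2)*(t^2 + 2*t - 8) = (t - 5)*(t - 2)*(t + 4)*(t - 2)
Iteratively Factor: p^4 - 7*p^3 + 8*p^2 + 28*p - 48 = (p - 2)*(p^3 - 5*p^2 - 2*p + 24) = (p - 4)*(p - 2)*(p^2 - p - 6) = (p - 4)*(p - 3)*(p - 2)*(p + 2)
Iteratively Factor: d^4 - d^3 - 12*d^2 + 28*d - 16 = (d - 2)*(d^3 + d^2 - 10*d + 8) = (d - 2)^2*(d^2 + 3*d - 4) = (d - 2)^2*(d + 4)*(d - 1)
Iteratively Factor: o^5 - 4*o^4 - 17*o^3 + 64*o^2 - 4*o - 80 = (o - 5)*(o^4 + o^3 - 12*o^2 + 4*o + 16) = (o - 5)*(o + 4)*(o^3 - 3*o^2 + 4) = (o - 5)*(o + 1)*(o + 4)*(o^2 - 4*o + 4) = (o - 5)*(o - 2)*(o + 1)*(o + 4)*(o - 2)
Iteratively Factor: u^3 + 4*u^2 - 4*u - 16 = (u - 2)*(u^2 + 6*u + 8) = (u - 2)*(u + 2)*(u + 4)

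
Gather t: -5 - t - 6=-t - 11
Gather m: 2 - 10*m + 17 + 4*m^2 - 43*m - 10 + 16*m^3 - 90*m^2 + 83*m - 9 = 16*m^3 - 86*m^2 + 30*m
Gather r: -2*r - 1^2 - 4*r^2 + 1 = -4*r^2 - 2*r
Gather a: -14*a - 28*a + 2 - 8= -42*a - 6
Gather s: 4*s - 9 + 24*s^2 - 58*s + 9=24*s^2 - 54*s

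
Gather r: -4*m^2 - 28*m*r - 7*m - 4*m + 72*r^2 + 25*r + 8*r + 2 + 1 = -4*m^2 - 11*m + 72*r^2 + r*(33 - 28*m) + 3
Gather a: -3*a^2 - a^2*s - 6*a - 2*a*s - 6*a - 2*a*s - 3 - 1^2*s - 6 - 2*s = a^2*(-s - 3) + a*(-4*s - 12) - 3*s - 9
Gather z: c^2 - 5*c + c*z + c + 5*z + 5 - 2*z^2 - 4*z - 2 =c^2 - 4*c - 2*z^2 + z*(c + 1) + 3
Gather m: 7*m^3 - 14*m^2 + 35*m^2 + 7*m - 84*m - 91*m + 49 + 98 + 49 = 7*m^3 + 21*m^2 - 168*m + 196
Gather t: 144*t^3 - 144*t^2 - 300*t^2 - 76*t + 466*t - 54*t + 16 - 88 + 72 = 144*t^3 - 444*t^2 + 336*t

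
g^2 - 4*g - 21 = (g - 7)*(g + 3)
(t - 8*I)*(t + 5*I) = t^2 - 3*I*t + 40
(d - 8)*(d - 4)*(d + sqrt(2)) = d^3 - 12*d^2 + sqrt(2)*d^2 - 12*sqrt(2)*d + 32*d + 32*sqrt(2)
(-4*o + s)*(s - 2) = -4*o*s + 8*o + s^2 - 2*s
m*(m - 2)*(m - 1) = m^3 - 3*m^2 + 2*m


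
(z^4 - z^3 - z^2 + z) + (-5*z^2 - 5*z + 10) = z^4 - z^3 - 6*z^2 - 4*z + 10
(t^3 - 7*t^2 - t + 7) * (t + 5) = t^4 - 2*t^3 - 36*t^2 + 2*t + 35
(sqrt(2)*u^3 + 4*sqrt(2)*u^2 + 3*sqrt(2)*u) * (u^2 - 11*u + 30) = sqrt(2)*u^5 - 7*sqrt(2)*u^4 - 11*sqrt(2)*u^3 + 87*sqrt(2)*u^2 + 90*sqrt(2)*u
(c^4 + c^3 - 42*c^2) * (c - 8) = c^5 - 7*c^4 - 50*c^3 + 336*c^2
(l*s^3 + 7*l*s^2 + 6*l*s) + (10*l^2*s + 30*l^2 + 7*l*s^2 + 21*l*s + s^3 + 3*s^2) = 10*l^2*s + 30*l^2 + l*s^3 + 14*l*s^2 + 27*l*s + s^3 + 3*s^2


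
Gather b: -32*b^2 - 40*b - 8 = -32*b^2 - 40*b - 8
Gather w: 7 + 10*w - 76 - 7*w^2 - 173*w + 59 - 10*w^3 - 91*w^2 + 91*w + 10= -10*w^3 - 98*w^2 - 72*w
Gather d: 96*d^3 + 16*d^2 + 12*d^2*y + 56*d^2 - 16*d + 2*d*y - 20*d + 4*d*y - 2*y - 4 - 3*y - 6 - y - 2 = 96*d^3 + d^2*(12*y + 72) + d*(6*y - 36) - 6*y - 12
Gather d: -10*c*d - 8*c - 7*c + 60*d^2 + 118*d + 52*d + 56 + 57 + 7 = -15*c + 60*d^2 + d*(170 - 10*c) + 120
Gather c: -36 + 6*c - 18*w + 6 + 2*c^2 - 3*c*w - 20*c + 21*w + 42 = 2*c^2 + c*(-3*w - 14) + 3*w + 12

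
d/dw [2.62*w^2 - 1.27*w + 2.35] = 5.24*w - 1.27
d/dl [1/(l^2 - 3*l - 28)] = (3 - 2*l)/(-l^2 + 3*l + 28)^2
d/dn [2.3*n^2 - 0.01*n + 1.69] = 4.6*n - 0.01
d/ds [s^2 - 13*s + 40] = 2*s - 13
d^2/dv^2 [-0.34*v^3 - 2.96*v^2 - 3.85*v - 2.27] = -2.04*v - 5.92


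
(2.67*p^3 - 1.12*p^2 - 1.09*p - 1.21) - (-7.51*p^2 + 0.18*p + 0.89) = 2.67*p^3 + 6.39*p^2 - 1.27*p - 2.1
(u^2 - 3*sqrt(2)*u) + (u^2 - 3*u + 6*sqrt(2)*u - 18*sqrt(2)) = 2*u^2 - 3*u + 3*sqrt(2)*u - 18*sqrt(2)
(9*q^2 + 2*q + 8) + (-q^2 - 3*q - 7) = 8*q^2 - q + 1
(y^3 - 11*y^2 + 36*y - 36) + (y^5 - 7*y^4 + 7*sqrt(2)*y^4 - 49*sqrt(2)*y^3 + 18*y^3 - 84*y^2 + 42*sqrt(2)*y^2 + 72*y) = y^5 - 7*y^4 + 7*sqrt(2)*y^4 - 49*sqrt(2)*y^3 + 19*y^3 - 95*y^2 + 42*sqrt(2)*y^2 + 108*y - 36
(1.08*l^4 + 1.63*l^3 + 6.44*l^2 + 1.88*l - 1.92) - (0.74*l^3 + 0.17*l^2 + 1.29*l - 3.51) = 1.08*l^4 + 0.89*l^3 + 6.27*l^2 + 0.59*l + 1.59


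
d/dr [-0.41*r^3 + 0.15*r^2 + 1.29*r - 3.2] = -1.23*r^2 + 0.3*r + 1.29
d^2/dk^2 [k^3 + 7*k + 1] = 6*k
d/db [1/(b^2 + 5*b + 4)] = (-2*b - 5)/(b^2 + 5*b + 4)^2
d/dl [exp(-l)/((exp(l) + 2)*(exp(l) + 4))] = (-3*exp(2*l) - 12*exp(l) - 8)*exp(-l)/(exp(4*l) + 12*exp(3*l) + 52*exp(2*l) + 96*exp(l) + 64)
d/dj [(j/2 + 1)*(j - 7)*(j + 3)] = 3*j^2/2 - 2*j - 29/2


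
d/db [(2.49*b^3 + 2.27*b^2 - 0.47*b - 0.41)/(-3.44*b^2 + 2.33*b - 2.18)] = (-8.5656*b^4 + 11.6034*b^3 - 12.6123*b^2 - 12.718*b + 1.9799)/(11.8336*b^4 - 16.0304*b^3 + 20.4273*b^2 - 10.1588*b + 4.7524)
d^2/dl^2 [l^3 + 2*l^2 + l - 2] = 6*l + 4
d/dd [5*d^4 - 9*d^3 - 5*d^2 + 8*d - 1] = 20*d^3 - 27*d^2 - 10*d + 8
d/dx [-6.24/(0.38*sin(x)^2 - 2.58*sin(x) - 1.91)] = (4.7424*sin(x) - 16.0992)*cos(x)/(-0.38*sin(x)^2 + 2.58*sin(x) + 1.91)^2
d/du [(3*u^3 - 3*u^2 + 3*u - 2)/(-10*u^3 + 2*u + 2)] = (-15*u^4 + 36*u^3 - 24*u^2 - 6*u + 5)/(2*(25*u^6 - 10*u^4 - 10*u^3 + u^2 + 2*u + 1))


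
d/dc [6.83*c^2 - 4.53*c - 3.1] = 13.66*c - 4.53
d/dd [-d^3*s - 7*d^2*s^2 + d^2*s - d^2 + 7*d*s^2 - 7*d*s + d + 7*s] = -3*d^2*s - 14*d*s^2 + 2*d*s - 2*d + 7*s^2 - 7*s + 1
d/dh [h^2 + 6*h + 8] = 2*h + 6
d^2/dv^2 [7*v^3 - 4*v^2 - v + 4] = 42*v - 8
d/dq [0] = 0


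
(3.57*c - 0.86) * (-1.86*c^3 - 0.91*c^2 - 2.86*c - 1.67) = -6.6402*c^4 - 1.6491*c^3 - 9.4276*c^2 - 3.5023*c + 1.4362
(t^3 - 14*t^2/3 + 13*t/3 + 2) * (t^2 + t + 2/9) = t^5 - 11*t^4/3 - t^3/9 + 143*t^2/27 + 80*t/27 + 4/9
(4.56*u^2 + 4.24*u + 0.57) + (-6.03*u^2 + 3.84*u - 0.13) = -1.47*u^2 + 8.08*u + 0.44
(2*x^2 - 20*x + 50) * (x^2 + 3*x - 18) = 2*x^4 - 14*x^3 - 46*x^2 + 510*x - 900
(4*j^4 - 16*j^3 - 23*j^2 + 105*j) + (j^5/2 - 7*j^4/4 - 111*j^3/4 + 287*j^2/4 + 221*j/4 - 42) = j^5/2 + 9*j^4/4 - 175*j^3/4 + 195*j^2/4 + 641*j/4 - 42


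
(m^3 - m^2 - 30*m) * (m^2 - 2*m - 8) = m^5 - 3*m^4 - 36*m^3 + 68*m^2 + 240*m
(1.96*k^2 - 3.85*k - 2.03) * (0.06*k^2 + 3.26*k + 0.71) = 0.1176*k^4 + 6.1586*k^3 - 11.2812*k^2 - 9.3513*k - 1.4413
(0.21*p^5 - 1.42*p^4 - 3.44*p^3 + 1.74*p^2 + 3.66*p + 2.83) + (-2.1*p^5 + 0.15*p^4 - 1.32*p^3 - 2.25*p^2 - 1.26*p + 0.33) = -1.89*p^5 - 1.27*p^4 - 4.76*p^3 - 0.51*p^2 + 2.4*p + 3.16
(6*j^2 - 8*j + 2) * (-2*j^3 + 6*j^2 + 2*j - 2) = -12*j^5 + 52*j^4 - 40*j^3 - 16*j^2 + 20*j - 4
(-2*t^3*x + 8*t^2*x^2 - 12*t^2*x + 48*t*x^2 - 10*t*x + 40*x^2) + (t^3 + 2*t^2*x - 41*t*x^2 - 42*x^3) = -2*t^3*x + t^3 + 8*t^2*x^2 - 10*t^2*x + 7*t*x^2 - 10*t*x - 42*x^3 + 40*x^2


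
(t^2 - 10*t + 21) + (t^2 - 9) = 2*t^2 - 10*t + 12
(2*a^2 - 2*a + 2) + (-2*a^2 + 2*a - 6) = -4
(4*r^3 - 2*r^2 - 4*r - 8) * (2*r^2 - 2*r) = 8*r^5 - 12*r^4 - 4*r^3 - 8*r^2 + 16*r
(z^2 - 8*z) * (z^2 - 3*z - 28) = z^4 - 11*z^3 - 4*z^2 + 224*z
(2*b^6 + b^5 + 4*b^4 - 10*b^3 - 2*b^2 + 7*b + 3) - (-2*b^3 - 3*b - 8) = 2*b^6 + b^5 + 4*b^4 - 8*b^3 - 2*b^2 + 10*b + 11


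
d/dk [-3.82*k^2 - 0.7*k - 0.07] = -7.64*k - 0.7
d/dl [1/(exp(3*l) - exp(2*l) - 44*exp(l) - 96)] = (-3*exp(2*l) + 2*exp(l) + 44)*exp(l)/(-exp(3*l) + exp(2*l) + 44*exp(l) + 96)^2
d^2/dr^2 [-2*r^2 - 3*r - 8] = -4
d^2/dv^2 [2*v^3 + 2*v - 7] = 12*v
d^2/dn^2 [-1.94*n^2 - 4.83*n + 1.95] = -3.88000000000000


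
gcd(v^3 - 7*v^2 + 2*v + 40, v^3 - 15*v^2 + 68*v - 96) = v - 4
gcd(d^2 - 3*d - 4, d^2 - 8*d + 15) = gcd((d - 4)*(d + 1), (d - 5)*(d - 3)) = 1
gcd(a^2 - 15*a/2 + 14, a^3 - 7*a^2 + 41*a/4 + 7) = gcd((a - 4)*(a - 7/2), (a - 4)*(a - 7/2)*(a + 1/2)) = a^2 - 15*a/2 + 14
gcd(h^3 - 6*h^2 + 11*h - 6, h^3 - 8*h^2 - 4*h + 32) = h - 2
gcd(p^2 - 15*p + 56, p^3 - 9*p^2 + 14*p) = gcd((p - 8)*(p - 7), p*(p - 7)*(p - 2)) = p - 7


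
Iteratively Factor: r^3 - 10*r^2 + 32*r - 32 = (r - 4)*(r^2 - 6*r + 8) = (r - 4)^2*(r - 2)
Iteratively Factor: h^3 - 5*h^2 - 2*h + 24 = (h + 2)*(h^2 - 7*h + 12) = (h - 3)*(h + 2)*(h - 4)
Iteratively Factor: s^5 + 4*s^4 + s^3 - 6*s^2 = (s + 3)*(s^4 + s^3 - 2*s^2) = (s + 2)*(s + 3)*(s^3 - s^2) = (s - 1)*(s + 2)*(s + 3)*(s^2) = s*(s - 1)*(s + 2)*(s + 3)*(s)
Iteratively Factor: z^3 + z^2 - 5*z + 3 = (z + 3)*(z^2 - 2*z + 1) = (z - 1)*(z + 3)*(z - 1)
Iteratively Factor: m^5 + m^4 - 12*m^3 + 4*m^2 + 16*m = (m + 1)*(m^4 - 12*m^2 + 16*m) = m*(m + 1)*(m^3 - 12*m + 16) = m*(m - 2)*(m + 1)*(m^2 + 2*m - 8) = m*(m - 2)^2*(m + 1)*(m + 4)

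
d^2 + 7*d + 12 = (d + 3)*(d + 4)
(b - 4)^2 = b^2 - 8*b + 16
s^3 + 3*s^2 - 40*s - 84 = (s - 6)*(s + 2)*(s + 7)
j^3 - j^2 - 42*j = j*(j - 7)*(j + 6)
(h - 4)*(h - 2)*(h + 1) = h^3 - 5*h^2 + 2*h + 8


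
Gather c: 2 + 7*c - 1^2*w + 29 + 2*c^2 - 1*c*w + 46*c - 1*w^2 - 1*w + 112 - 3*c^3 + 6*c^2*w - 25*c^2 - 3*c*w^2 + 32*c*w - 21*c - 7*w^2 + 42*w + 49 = -3*c^3 + c^2*(6*w - 23) + c*(-3*w^2 + 31*w + 32) - 8*w^2 + 40*w + 192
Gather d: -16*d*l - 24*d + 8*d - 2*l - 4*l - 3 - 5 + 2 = d*(-16*l - 16) - 6*l - 6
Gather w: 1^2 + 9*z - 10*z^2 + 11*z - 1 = -10*z^2 + 20*z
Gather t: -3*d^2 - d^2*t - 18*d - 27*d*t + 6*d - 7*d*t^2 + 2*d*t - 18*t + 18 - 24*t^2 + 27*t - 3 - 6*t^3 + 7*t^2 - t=-3*d^2 - 12*d - 6*t^3 + t^2*(-7*d - 17) + t*(-d^2 - 25*d + 8) + 15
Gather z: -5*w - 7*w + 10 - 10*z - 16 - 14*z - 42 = -12*w - 24*z - 48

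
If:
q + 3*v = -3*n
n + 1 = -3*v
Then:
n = -3*v - 1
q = 6*v + 3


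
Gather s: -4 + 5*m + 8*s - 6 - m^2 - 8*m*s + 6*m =-m^2 + 11*m + s*(8 - 8*m) - 10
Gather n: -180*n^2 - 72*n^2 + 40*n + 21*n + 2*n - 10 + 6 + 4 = -252*n^2 + 63*n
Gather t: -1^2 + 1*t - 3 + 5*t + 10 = 6*t + 6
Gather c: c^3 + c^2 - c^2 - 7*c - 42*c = c^3 - 49*c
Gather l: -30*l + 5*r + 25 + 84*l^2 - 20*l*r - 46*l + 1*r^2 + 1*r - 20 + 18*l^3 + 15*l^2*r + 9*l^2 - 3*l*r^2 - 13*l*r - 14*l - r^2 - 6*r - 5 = 18*l^3 + l^2*(15*r + 93) + l*(-3*r^2 - 33*r - 90)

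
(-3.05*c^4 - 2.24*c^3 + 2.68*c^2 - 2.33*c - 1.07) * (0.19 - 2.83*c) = 8.6315*c^5 + 5.7597*c^4 - 8.01*c^3 + 7.1031*c^2 + 2.5854*c - 0.2033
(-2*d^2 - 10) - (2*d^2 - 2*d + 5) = -4*d^2 + 2*d - 15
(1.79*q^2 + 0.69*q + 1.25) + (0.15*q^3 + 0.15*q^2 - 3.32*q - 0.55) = 0.15*q^3 + 1.94*q^2 - 2.63*q + 0.7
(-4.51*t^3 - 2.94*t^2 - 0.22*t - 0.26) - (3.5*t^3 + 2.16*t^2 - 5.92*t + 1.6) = -8.01*t^3 - 5.1*t^2 + 5.7*t - 1.86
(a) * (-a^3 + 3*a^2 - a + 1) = -a^4 + 3*a^3 - a^2 + a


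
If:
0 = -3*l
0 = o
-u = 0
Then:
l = 0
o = 0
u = 0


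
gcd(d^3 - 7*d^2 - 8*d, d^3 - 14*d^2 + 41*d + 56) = d^2 - 7*d - 8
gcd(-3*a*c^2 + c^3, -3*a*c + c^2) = 3*a*c - c^2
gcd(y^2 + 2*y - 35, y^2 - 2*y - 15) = y - 5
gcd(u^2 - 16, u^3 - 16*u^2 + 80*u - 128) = u - 4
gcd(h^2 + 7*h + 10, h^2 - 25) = h + 5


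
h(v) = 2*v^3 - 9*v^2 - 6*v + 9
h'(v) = 6*v^2 - 18*v - 6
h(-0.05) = 9.28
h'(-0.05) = -5.08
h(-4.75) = -379.91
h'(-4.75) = 214.88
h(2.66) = -33.00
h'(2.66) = -11.43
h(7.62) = 325.60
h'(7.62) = 205.23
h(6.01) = 82.02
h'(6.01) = 102.54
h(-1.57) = -11.50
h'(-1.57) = 37.05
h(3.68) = -35.29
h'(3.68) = 9.01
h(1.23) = -8.27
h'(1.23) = -19.06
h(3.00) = -36.00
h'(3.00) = -6.00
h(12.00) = 2097.00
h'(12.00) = 642.00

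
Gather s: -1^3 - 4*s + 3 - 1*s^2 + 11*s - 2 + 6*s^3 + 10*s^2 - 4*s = 6*s^3 + 9*s^2 + 3*s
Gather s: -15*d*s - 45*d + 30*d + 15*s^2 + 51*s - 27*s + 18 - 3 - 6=-15*d + 15*s^2 + s*(24 - 15*d) + 9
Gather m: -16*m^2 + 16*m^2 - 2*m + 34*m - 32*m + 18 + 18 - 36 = 0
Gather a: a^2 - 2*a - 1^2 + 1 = a^2 - 2*a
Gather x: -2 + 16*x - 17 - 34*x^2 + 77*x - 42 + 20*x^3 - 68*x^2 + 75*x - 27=20*x^3 - 102*x^2 + 168*x - 88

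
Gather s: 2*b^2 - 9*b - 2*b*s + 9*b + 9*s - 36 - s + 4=2*b^2 + s*(8 - 2*b) - 32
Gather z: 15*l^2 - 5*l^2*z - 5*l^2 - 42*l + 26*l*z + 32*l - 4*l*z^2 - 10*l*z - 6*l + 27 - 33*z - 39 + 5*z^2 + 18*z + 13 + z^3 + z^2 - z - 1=10*l^2 - 16*l + z^3 + z^2*(6 - 4*l) + z*(-5*l^2 + 16*l - 16)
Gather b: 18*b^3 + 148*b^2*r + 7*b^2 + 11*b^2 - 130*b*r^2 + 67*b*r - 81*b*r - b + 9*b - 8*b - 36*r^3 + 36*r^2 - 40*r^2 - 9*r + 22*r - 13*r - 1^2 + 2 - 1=18*b^3 + b^2*(148*r + 18) + b*(-130*r^2 - 14*r) - 36*r^3 - 4*r^2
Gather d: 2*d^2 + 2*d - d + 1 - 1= 2*d^2 + d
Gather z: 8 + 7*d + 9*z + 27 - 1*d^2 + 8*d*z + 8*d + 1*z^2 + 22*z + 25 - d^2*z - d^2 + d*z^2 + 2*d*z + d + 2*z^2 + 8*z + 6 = -2*d^2 + 16*d + z^2*(d + 3) + z*(-d^2 + 10*d + 39) + 66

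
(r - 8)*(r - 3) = r^2 - 11*r + 24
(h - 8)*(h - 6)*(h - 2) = h^3 - 16*h^2 + 76*h - 96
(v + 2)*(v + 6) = v^2 + 8*v + 12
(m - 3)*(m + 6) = m^2 + 3*m - 18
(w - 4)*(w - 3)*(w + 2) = w^3 - 5*w^2 - 2*w + 24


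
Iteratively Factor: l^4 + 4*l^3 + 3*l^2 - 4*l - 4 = (l - 1)*(l^3 + 5*l^2 + 8*l + 4) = (l - 1)*(l + 2)*(l^2 + 3*l + 2) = (l - 1)*(l + 1)*(l + 2)*(l + 2)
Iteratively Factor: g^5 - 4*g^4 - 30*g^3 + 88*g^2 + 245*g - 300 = (g + 3)*(g^4 - 7*g^3 - 9*g^2 + 115*g - 100) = (g - 5)*(g + 3)*(g^3 - 2*g^2 - 19*g + 20) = (g - 5)*(g - 1)*(g + 3)*(g^2 - g - 20) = (g - 5)*(g - 1)*(g + 3)*(g + 4)*(g - 5)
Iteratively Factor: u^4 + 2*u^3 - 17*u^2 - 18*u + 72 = (u + 3)*(u^3 - u^2 - 14*u + 24) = (u + 3)*(u + 4)*(u^2 - 5*u + 6) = (u - 2)*(u + 3)*(u + 4)*(u - 3)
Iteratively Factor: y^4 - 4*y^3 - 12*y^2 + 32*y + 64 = (y + 2)*(y^3 - 6*y^2 + 32) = (y - 4)*(y + 2)*(y^2 - 2*y - 8) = (y - 4)^2*(y + 2)*(y + 2)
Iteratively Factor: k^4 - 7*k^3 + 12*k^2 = (k)*(k^3 - 7*k^2 + 12*k) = k*(k - 4)*(k^2 - 3*k) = k^2*(k - 4)*(k - 3)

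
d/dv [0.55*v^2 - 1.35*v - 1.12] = 1.1*v - 1.35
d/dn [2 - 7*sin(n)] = -7*cos(n)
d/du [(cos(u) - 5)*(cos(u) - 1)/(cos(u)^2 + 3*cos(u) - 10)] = 3*(-3*cos(u)^2 + 10*cos(u) - 15)*sin(u)/((cos(u) - 2)^2*(cos(u) + 5)^2)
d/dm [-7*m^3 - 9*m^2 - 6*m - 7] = -21*m^2 - 18*m - 6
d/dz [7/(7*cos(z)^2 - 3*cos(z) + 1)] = 7*(14*cos(z) - 3)*sin(z)/(7*cos(z)^2 - 3*cos(z) + 1)^2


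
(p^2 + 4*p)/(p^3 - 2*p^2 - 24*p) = 1/(p - 6)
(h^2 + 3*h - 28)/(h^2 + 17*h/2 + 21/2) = 2*(h - 4)/(2*h + 3)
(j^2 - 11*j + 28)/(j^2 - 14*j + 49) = (j - 4)/(j - 7)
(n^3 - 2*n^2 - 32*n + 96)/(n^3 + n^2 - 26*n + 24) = (n - 4)/(n - 1)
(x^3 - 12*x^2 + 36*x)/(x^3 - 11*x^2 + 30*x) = (x - 6)/(x - 5)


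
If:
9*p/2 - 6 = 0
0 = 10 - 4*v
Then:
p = 4/3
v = 5/2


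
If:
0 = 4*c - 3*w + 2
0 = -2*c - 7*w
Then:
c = -7/17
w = 2/17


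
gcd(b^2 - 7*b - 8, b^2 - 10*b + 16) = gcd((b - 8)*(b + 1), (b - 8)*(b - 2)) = b - 8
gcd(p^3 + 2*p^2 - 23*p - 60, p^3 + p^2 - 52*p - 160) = p + 4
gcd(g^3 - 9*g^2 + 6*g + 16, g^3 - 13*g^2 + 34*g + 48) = g^2 - 7*g - 8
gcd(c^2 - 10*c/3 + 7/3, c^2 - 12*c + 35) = 1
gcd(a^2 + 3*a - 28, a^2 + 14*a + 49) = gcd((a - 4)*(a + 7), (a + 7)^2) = a + 7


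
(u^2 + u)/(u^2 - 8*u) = (u + 1)/(u - 8)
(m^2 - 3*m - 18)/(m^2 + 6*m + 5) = (m^2 - 3*m - 18)/(m^2 + 6*m + 5)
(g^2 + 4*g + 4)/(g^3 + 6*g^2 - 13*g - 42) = (g + 2)/(g^2 + 4*g - 21)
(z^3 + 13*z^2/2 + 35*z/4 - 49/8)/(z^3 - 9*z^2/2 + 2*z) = (z^2 + 7*z + 49/4)/(z*(z - 4))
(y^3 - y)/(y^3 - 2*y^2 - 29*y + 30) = y*(y + 1)/(y^2 - y - 30)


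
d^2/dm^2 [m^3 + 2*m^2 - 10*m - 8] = 6*m + 4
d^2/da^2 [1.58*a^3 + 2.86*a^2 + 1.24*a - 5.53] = 9.48*a + 5.72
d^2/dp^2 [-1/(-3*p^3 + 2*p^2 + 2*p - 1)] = 2*((2 - 9*p)*(3*p^3 - 2*p^2 - 2*p + 1) + (-9*p^2 + 4*p + 2)^2)/(3*p^3 - 2*p^2 - 2*p + 1)^3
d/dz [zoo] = 0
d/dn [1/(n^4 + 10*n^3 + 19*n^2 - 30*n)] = 2*(-2*n^3 - 15*n^2 - 19*n + 15)/(n^2*(n^3 + 10*n^2 + 19*n - 30)^2)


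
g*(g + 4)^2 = g^3 + 8*g^2 + 16*g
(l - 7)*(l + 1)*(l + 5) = l^3 - l^2 - 37*l - 35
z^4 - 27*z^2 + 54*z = z*(z - 3)^2*(z + 6)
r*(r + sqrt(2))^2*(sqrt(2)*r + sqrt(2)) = sqrt(2)*r^4 + sqrt(2)*r^3 + 4*r^3 + 2*sqrt(2)*r^2 + 4*r^2 + 2*sqrt(2)*r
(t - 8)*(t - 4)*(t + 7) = t^3 - 5*t^2 - 52*t + 224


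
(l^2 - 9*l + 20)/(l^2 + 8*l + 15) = (l^2 - 9*l + 20)/(l^2 + 8*l + 15)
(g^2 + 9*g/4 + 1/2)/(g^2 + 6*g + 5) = (4*g^2 + 9*g + 2)/(4*(g^2 + 6*g + 5))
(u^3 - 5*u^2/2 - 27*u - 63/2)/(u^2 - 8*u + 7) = (2*u^2 + 9*u + 9)/(2*(u - 1))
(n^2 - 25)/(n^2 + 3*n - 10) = (n - 5)/(n - 2)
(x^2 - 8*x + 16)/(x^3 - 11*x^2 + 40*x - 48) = 1/(x - 3)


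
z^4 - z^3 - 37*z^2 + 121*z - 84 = (z - 4)*(z - 3)*(z - 1)*(z + 7)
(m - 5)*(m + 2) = m^2 - 3*m - 10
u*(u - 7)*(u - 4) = u^3 - 11*u^2 + 28*u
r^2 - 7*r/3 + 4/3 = (r - 4/3)*(r - 1)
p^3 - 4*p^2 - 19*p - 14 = (p - 7)*(p + 1)*(p + 2)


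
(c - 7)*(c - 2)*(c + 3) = c^3 - 6*c^2 - 13*c + 42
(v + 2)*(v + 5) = v^2 + 7*v + 10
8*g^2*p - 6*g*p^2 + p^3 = p*(-4*g + p)*(-2*g + p)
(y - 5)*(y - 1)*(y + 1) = y^3 - 5*y^2 - y + 5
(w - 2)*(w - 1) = w^2 - 3*w + 2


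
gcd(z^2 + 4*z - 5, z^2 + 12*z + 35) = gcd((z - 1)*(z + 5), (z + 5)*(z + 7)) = z + 5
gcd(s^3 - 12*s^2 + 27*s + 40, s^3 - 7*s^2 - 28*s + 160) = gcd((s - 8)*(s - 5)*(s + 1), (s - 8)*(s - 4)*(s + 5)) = s - 8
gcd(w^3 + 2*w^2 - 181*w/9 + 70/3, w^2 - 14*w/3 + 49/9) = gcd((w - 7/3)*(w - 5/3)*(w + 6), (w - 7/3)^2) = w - 7/3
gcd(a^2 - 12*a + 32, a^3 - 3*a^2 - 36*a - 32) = a - 8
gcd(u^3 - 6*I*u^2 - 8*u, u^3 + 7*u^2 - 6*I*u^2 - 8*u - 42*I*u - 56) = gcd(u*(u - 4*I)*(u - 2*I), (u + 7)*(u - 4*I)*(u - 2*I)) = u^2 - 6*I*u - 8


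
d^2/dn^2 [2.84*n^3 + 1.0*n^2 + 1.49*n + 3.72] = 17.04*n + 2.0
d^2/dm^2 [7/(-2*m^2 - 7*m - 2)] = 14*(4*m^2 + 14*m - (4*m + 7)^2 + 4)/(2*m^2 + 7*m + 2)^3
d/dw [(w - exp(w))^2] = 2*(1 - exp(w))*(w - exp(w))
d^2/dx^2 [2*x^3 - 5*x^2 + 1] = 12*x - 10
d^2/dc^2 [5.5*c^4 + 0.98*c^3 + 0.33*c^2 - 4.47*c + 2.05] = 66.0*c^2 + 5.88*c + 0.66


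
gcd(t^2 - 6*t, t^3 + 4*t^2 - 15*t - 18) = 1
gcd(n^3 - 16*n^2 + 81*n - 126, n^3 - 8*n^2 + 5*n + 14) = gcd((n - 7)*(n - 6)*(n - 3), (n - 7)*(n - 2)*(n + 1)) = n - 7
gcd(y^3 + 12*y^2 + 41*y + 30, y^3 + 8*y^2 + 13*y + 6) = y^2 + 7*y + 6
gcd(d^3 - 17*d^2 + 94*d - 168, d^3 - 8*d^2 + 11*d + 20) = d - 4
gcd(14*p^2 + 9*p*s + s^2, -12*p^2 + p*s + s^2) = 1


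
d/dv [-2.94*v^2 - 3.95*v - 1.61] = -5.88*v - 3.95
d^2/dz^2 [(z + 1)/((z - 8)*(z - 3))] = 2*(z^3 + 3*z^2 - 105*z + 361)/(z^6 - 33*z^5 + 435*z^4 - 2915*z^3 + 10440*z^2 - 19008*z + 13824)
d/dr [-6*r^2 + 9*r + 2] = 9 - 12*r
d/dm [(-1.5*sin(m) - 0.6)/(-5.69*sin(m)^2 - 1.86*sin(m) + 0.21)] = (-6.828*sin(m) + 4.2675*cos(2*m) - 5.6985)*cos(m)/(5.69*sin(m)^2 + 1.86*sin(m) - 0.21)^2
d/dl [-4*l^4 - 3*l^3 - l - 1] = -16*l^3 - 9*l^2 - 1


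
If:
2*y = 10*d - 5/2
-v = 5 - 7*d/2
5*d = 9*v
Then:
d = 90/53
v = 50/53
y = 1535/212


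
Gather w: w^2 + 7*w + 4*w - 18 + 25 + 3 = w^2 + 11*w + 10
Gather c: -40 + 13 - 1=-28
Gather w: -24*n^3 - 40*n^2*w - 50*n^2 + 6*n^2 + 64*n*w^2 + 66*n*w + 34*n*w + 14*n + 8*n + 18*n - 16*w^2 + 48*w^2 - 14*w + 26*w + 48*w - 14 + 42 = -24*n^3 - 44*n^2 + 40*n + w^2*(64*n + 32) + w*(-40*n^2 + 100*n + 60) + 28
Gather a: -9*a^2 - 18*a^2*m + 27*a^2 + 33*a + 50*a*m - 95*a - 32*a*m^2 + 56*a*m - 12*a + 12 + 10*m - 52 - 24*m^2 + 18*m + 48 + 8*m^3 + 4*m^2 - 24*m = a^2*(18 - 18*m) + a*(-32*m^2 + 106*m - 74) + 8*m^3 - 20*m^2 + 4*m + 8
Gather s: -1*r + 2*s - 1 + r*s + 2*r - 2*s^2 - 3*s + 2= r - 2*s^2 + s*(r - 1) + 1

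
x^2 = x^2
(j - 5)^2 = j^2 - 10*j + 25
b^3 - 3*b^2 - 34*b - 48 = (b - 8)*(b + 2)*(b + 3)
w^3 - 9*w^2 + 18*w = w*(w - 6)*(w - 3)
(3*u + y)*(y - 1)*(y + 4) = 3*u*y^2 + 9*u*y - 12*u + y^3 + 3*y^2 - 4*y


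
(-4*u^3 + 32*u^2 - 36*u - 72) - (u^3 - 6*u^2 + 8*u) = -5*u^3 + 38*u^2 - 44*u - 72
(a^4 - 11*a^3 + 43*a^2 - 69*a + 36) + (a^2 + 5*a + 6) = a^4 - 11*a^3 + 44*a^2 - 64*a + 42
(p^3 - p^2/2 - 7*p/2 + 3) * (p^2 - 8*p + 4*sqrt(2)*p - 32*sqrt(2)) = p^5 - 17*p^4/2 + 4*sqrt(2)*p^4 - 34*sqrt(2)*p^3 + p^3/2 + 2*sqrt(2)*p^2 + 31*p^2 - 24*p + 124*sqrt(2)*p - 96*sqrt(2)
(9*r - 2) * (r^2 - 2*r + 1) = 9*r^3 - 20*r^2 + 13*r - 2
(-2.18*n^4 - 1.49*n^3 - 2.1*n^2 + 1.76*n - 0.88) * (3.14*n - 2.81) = -6.8452*n^5 + 1.4472*n^4 - 2.4071*n^3 + 11.4274*n^2 - 7.7088*n + 2.4728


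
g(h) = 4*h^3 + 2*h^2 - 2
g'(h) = 12*h^2 + 4*h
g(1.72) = 24.27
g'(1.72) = 42.38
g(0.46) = -1.19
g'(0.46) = 4.38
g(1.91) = 33.17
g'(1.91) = 51.42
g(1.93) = 34.21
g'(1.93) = 52.42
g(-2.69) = -65.39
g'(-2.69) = 76.07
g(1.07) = 5.19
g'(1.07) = 18.02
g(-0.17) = -1.96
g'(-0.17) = -0.33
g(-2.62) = -60.21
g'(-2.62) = 71.89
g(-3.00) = -92.00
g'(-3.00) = 96.00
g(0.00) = -2.00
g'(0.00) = 0.00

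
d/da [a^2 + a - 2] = 2*a + 1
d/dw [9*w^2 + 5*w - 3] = 18*w + 5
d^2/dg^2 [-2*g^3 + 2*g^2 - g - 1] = 4 - 12*g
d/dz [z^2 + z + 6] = 2*z + 1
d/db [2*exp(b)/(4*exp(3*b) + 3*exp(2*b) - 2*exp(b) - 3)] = (-16*exp(3*b) - 6*exp(2*b) - 6)*exp(b)/(16*exp(6*b) + 24*exp(5*b) - 7*exp(4*b) - 36*exp(3*b) - 14*exp(2*b) + 12*exp(b) + 9)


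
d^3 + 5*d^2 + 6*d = d*(d + 2)*(d + 3)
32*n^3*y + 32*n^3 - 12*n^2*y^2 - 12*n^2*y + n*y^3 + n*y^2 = (-8*n + y)*(-4*n + y)*(n*y + n)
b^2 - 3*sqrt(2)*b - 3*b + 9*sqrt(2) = (b - 3)*(b - 3*sqrt(2))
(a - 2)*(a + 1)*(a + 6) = a^3 + 5*a^2 - 8*a - 12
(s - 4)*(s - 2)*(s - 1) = s^3 - 7*s^2 + 14*s - 8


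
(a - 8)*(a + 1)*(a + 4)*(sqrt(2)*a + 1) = sqrt(2)*a^4 - 3*sqrt(2)*a^3 + a^3 - 36*sqrt(2)*a^2 - 3*a^2 - 32*sqrt(2)*a - 36*a - 32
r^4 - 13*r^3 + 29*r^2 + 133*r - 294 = (r - 7)^2*(r - 2)*(r + 3)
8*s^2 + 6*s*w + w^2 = (2*s + w)*(4*s + w)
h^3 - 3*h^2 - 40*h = h*(h - 8)*(h + 5)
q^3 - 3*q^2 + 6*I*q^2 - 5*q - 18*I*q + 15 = (q - 3)*(q + I)*(q + 5*I)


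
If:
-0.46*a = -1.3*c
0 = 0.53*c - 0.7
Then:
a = 3.73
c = 1.32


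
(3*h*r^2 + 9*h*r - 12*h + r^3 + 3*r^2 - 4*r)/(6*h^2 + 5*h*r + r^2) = (r^2 + 3*r - 4)/(2*h + r)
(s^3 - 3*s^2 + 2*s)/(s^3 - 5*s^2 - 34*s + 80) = s*(s - 1)/(s^2 - 3*s - 40)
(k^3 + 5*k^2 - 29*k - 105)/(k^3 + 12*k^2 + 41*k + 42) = (k - 5)/(k + 2)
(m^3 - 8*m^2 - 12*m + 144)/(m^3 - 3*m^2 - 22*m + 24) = (m - 6)/(m - 1)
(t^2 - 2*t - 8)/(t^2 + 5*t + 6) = (t - 4)/(t + 3)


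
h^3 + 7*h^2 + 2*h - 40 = (h - 2)*(h + 4)*(h + 5)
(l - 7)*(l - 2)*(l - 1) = l^3 - 10*l^2 + 23*l - 14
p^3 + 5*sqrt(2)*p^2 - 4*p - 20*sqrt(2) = (p - 2)*(p + 2)*(p + 5*sqrt(2))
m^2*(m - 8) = m^3 - 8*m^2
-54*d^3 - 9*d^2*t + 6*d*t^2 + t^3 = (-3*d + t)*(3*d + t)*(6*d + t)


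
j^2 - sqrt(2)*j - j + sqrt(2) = (j - 1)*(j - sqrt(2))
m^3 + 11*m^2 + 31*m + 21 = (m + 1)*(m + 3)*(m + 7)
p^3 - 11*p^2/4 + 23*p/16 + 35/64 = (p - 7/4)*(p - 5/4)*(p + 1/4)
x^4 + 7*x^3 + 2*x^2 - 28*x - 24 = (x - 2)*(x + 1)*(x + 2)*(x + 6)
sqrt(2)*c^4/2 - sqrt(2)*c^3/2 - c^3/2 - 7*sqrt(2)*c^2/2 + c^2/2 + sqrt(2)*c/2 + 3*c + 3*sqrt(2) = (c - 3)*(c + 2)*(c - sqrt(2))*(sqrt(2)*c/2 + 1/2)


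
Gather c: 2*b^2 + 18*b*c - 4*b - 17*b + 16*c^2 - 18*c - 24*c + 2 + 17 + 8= 2*b^2 - 21*b + 16*c^2 + c*(18*b - 42) + 27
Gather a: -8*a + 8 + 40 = 48 - 8*a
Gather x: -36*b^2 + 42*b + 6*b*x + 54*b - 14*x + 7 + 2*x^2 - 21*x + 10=-36*b^2 + 96*b + 2*x^2 + x*(6*b - 35) + 17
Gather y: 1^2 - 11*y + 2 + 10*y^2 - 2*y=10*y^2 - 13*y + 3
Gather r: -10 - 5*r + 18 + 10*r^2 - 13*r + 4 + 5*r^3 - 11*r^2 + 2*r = 5*r^3 - r^2 - 16*r + 12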